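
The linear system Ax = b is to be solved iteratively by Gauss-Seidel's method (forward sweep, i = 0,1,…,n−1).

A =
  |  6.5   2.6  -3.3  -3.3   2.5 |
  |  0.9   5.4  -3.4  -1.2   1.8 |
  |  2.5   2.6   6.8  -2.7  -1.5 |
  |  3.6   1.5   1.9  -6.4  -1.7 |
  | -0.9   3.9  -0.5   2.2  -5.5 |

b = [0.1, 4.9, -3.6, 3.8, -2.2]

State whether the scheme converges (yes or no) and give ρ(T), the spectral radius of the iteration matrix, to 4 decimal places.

Diagonal D = diag(6.5, 5.4, 6.8, -6.4, -5.5); L, U strict lower/upper.
GS T = -(D+L)⁻¹U: row 0 first, T[0,4] = -(2.5)/(6.5) = -0.3846; later rows by forward substitution.
  T[0,:] = [+0.0000  -0.4000  +0.5077  +0.5077  -0.3846]
  T[1,:] = [+0.0000  +0.0667  +0.5450  +0.1376  -0.2692]
  T[2,:] = [+0.0000  +0.1216  -0.3950  +0.1578  +0.4649]
  T[3,:] = [+0.0000  -0.1733  +0.2960  +0.3647  -0.4070]
  T[4,:] = [+0.0000  +0.0324  +0.4577  +0.1460  -0.3331]
moduli |λ_i(T)| = 0.8720, 0.3642, 0.3642, 0.0376, 0.0000.
spectral radius ρ = 0.8720; 0.8720 < 1: convergent.

yes, ρ = 0.8720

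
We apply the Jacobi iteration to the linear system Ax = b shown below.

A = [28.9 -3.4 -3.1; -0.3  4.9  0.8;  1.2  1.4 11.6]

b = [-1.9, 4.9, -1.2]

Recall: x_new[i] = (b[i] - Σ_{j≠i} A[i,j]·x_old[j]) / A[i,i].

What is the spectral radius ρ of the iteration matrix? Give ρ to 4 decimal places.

0.1536

Split A = D + L + U, D = diag(28.9, 4.9, 11.6).
Jacobi: T = -D⁻¹(L+U), T[1,0] = -(-0.3)/(4.9) = +0.0612; T[1,1] = 0.
  T[0,:] = [+0.0000 +0.1176 +0.1073]
  T[1,:] = [+0.0612 +0.0000 -0.1633]
  T[2,:] = [-0.1034 -0.1207 +0.0000]
|roots of det(T-λI)|: 0.1536, 0.0882, 0.0882.
ρ = 0.1536; 0.1536 < 1 ⇒ converges.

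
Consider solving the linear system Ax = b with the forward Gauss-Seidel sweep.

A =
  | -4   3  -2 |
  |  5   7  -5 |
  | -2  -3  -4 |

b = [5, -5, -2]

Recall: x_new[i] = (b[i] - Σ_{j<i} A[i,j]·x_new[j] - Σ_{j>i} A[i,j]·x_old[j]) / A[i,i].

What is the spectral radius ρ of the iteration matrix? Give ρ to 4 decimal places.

0.7143

Write A = D+L+U with D = diag(-4, 7, -4).
GS T = -(D+L)⁻¹U: row 0 first, T[0,1] = -(3)/(-4) = +0.7500; later rows by forward substitution.
  T[0,:] = [+0.0000, +0.7500, -0.5000]
  T[1,:] = [+0.0000, -0.5357, +1.0714]
  T[2,:] = [+0.0000, +0.0268, -0.5536]
moduli |λ_i(T)| = 0.7143, 0.3750, 0.0000.
spectral radius ρ = 0.7143; 0.7143 < 1: convergent.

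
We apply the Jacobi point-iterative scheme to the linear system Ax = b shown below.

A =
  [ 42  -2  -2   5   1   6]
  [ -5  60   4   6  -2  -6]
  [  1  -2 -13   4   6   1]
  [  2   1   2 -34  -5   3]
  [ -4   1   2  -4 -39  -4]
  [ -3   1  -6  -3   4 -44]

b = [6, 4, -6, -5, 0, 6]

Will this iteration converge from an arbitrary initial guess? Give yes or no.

yes

Let D = diag(42, 60, -13, -34, -39, -44); L, U the strict triangles.
Jacobi T = -D⁻¹(L+U): T[0,3] = -(5)/(42) = -0.1190; T[0,0] = 0.
  T[0,:] = [+0.0000 +0.0476 +0.0476 -0.1190 -0.0238 -0.1429]
  T[1,:] = [+0.0833 +0.0000 -0.0667 -0.1000 +0.0333 +0.1000]
  T[2,:] = [+0.0769 -0.1538 +0.0000 +0.3077 +0.4615 +0.0769]
  T[3,:] = [+0.0588 +0.0294 +0.0588 +0.0000 -0.1471 +0.0882]
  T[4,:] = [-0.1026 +0.0256 +0.0513 -0.1026 +0.0000 -0.1026]
  T[5,:] = [-0.0682 +0.0227 -0.1364 -0.0682 +0.0909 +0.0000]
|roots of det(T-λI)|: 0.2627, 0.1499, 0.1499, 0.1116, 0.1062, 0.1062.
ρ = 0.2627; 0.2627 < 1: convergent.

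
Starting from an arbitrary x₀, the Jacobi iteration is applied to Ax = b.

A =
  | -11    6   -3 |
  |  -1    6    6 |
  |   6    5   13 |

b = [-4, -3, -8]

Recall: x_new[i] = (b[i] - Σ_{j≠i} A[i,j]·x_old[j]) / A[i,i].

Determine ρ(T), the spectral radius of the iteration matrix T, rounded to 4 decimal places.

0.9419

Write A = D+L+U with D = diag(-11, 6, 13).
Jacobi: T = -D⁻¹(L+U), T[2,0] = -(6)/(13) = -0.4615; T[2,2] = 0.
  T[0,:] = [+0.0000  +0.5455  -0.2727]
  T[1,:] = [+0.1667  +0.0000  -1.0000]
  T[2,:] = [-0.4615  -0.3846  +0.0000]
|λ(T)| sorted: 0.9419, 0.5346, 0.5346.
spectral radius ρ = 0.9419; 0.9419 < 1, so it converges for any x₀.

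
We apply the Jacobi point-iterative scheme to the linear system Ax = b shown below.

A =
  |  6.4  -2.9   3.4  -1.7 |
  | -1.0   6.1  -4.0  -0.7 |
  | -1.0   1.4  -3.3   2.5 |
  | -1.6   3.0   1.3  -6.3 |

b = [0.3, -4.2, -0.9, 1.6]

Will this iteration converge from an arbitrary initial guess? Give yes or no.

Write A = D+L+U with D = diag(6.4, 6.1, -3.3, -6.3).
T_J = -D⁻¹(L+U): T[3,0] = -(-1.6)/(-6.3) = -0.2540; T[3,3] = 0.
  T[0,:] = [+0.0000  +0.4531  -0.5312  +0.2656]
  T[1,:] = [+0.1639  +0.0000  +0.6557  +0.1148]
  T[2,:] = [-0.3030  +0.4242  +0.0000  +0.7576]
  T[3,:] = [-0.2540  +0.4762  +0.2063  +0.0000]
eigenvalue magnitudes: 0.8710, 0.6584, 0.6584, 0.2867.
ρ(T) = max|λ| = 0.8710; 0.8710 < 1: convergent.

yes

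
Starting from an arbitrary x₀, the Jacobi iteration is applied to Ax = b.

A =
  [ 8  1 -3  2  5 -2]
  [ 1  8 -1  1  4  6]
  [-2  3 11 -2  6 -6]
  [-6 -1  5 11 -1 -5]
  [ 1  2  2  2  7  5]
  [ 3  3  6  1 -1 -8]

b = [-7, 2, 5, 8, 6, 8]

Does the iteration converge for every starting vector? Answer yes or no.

no

A = D + L + U where D = diag(8, 8, 11, 11, 7, -8).
T_J = -D⁻¹(L+U): T[3,2] = -(5)/(11) = -0.4545; T[3,3] = 0.
  T[0,:] = [+0.0000, -0.1250, +0.3750, -0.2500, -0.6250, +0.2500]
  T[1,:] = [-0.1250, +0.0000, +0.1250, -0.1250, -0.5000, -0.7500]
  T[2,:] = [+0.1818, -0.2727, +0.0000, +0.1818, -0.5455, +0.5455]
  T[3,:] = [+0.5455, +0.0909, -0.4545, +0.0000, +0.0909, +0.4545]
  T[4,:] = [-0.1429, -0.2857, -0.2857, -0.2857, +0.0000, -0.7143]
  T[5,:] = [+0.3750, +0.3750, +0.7500, +0.1250, -0.1250, +0.0000]
|eigenvalues of T|: 1.2467, 0.7736, 0.7736, 0.5356, 0.5356, 0.2370.
ρ(T) = max|λ| = 1.2467; 1.2467 > 1: divergent.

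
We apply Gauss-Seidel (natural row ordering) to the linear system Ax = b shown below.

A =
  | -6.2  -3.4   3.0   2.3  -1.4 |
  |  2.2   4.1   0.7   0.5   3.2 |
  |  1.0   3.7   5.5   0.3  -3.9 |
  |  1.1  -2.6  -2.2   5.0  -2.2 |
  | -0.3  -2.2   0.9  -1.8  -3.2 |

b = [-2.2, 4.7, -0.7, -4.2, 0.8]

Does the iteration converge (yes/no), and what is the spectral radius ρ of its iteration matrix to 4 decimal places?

Diagonal D = diag(-6.2, 4.1, 5.5, 5, -3.2); L, U strict lower/upper.
T_GS = -(D+L)⁻¹U: row 0 first, T[0,3] = -(2.3)/(-6.2) = +0.3710; later rows by forward substitution.
  T[0,:] = [+0.0000, -0.5484, +0.4839, +0.3710, -0.2258]
  T[1,:] = [+0.0000, +0.2943, -0.4304, -0.3210, -0.6593]
  T[2,:] = [+0.0000, -0.0982, +0.2015, +0.0940, +1.1937]
  T[3,:] = [+0.0000, +0.2304, -0.2416, -0.2072, +0.6721]
  T[4,:] = [+0.0000, -0.3081, +0.4431, +0.3289, +0.4321]
|λ(T)| sorted: 1.3291, 0.6230, 0.0160, 0.0160, 0.0000.
ρ(T) = max|λ| = 1.3291; 1.3291 > 1: divergent.

no, ρ = 1.3291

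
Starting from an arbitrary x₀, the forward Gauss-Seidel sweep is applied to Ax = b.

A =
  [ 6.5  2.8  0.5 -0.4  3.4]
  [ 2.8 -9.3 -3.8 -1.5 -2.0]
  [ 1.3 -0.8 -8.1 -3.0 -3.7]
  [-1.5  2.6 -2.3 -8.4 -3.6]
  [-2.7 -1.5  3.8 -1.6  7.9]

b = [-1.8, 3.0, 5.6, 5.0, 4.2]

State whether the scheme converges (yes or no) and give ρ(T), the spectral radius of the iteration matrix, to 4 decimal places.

Let D = diag(6.5, -9.3, -8.1, -8.4, 7.9); L, U the strict triangles.
GS T = -(D+L)⁻¹U: row 0 first, T[0,2] = -(0.5)/(6.5) = -0.0769; later rows by forward substitution.
  T[0,:] = [+0.0000  -0.4308  -0.0769  +0.0615  -0.5231]
  T[1,:] = [+0.0000  -0.1297  -0.4318  -0.1428  -0.3725]
  T[2,:] = [+0.0000  -0.0563  +0.0303  -0.3464  -0.5039]
  T[3,:] = [+0.0000  +0.0522  -0.1282  +0.0397  -0.3125]
  T[4,:] = [+0.0000  -0.1342  -0.1488  +0.1686  -0.0704]
|roots of det(T-λI)|: 0.5471, 0.3063, 0.2387, 0.2387, 0.0000.
spectral radius ρ = 0.5471; 0.5471 < 1, so it converges for any x₀.

yes, ρ = 0.5471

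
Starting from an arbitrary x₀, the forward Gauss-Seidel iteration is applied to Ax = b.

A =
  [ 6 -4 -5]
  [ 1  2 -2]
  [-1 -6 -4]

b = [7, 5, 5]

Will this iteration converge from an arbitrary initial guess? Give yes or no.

no

A = D + L + U where D = diag(6, 2, -4).
T_GS = -(D+L)⁻¹U: row 0 first, T[0,2] = -(-5)/(6) = +0.8333; later rows by forward substitution.
  T[0,:] = [+0.0000 +0.6667 +0.8333]
  T[1,:] = [+0.0000 -0.3333 +0.5833]
  T[2,:] = [+0.0000 +0.3333 -1.0833]
moduli |λ_i(T)| = 1.2872, 0.1295, 0.0000.
spectral radius ρ = 1.2872; 1.2872 > 1: divergent.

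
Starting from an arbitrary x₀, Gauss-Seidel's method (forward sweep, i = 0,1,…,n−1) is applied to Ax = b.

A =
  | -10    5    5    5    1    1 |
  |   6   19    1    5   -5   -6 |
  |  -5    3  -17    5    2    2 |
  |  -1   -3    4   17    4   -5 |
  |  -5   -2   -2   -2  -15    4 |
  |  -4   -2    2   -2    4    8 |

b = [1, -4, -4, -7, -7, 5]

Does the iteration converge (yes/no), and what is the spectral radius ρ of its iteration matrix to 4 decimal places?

yes, ρ = 0.6014

Diagonal D = diag(-10, 19, -17, 17, -15, 8); L, U strict lower/upper.
T_GS = -(D+L)⁻¹U: row 0 first, T[0,2] = -(5)/(-10) = +0.5000; later rows by forward substitution.
  T[0,:] = [+0.0000 +0.5000 +0.5000 +0.5000 +0.1000 +0.1000]
  T[1,:] = [+0.0000 -0.1579 -0.2105 -0.4211 +0.2316 +0.2842]
  T[2,:] = [+0.0000 -0.1749 -0.1842 +0.0728 +0.1291 +0.1384]
  T[3,:] = [+0.0000 +0.0427 +0.0356 -0.0620 -0.2189 +0.3176]
  T[4,:] = [+0.0000 -0.1280 -0.1188 -0.1120 -0.0522 +0.1346]
  T[5,:] = [+0.0000 +0.3289 +0.3117 +0.1670 +0.0470 +0.0985]
moduli |λ_i(T)| = 0.6014, 0.2918, 0.1622, 0.0924, 0.0924, 0.0000.
spectral radius ρ = 0.6014; 0.6014 < 1, so it converges for any x₀.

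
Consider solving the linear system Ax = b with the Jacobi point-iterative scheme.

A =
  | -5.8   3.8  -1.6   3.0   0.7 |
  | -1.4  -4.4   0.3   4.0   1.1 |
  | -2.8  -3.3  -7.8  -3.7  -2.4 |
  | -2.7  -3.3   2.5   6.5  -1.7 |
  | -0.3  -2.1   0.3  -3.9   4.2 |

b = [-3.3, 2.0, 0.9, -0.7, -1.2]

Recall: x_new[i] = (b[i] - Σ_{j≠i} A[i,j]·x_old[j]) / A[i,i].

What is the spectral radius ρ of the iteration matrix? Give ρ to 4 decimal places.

1.3506

A = D + L + U where D = diag(-5.8, -4.4, -7.8, 6.5, 4.2).
Jacobi: T = -D⁻¹(L+U), T[2,3] = -(-3.7)/(-7.8) = -0.4744; T[2,2] = 0.
  T[0,:] = [+0.0000, +0.6552, -0.2759, +0.5172, +0.1207]
  T[1,:] = [-0.3182, +0.0000, +0.0682, +0.9091, +0.2500]
  T[2,:] = [-0.3590, -0.4231, +0.0000, -0.4744, -0.3077]
  T[3,:] = [+0.4154, +0.5077, -0.3846, +0.0000, +0.2615]
  T[4,:] = [+0.0714, +0.5000, -0.0714, +0.9286, +0.0000]
eigenvalue magnitudes: 1.3506, 0.5157, 0.3563, 0.3563, 0.2539.
ρ = 1.3506; 1.3506 > 1 ⇒ diverges.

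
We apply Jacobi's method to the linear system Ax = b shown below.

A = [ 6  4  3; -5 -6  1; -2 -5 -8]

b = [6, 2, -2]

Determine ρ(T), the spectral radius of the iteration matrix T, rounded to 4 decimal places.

A = D + L + U where D = diag(6, -6, -8).
T_J = -D⁻¹(L+U): T[2,0] = -(-2)/(-8) = -0.2500; T[2,2] = 0.
  T[0,:] = [+0.0000  -0.6667  -0.5000]
  T[1,:] = [-0.8333  +0.0000  +0.1667]
  T[2,:] = [-0.2500  -0.6250  +0.0000]
eigenvalue magnitudes: 0.9119, 0.5051, 0.5051.
ρ(T) = max|λ| = 0.9119; 0.9119 < 1, so it converges for any x₀.

0.9119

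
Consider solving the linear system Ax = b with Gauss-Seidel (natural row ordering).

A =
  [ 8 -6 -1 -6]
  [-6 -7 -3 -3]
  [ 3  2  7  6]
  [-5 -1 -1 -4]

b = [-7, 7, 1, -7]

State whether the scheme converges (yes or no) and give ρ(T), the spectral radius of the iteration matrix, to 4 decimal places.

no, ρ = 1.5897

A = D + L + U where D = diag(8, -7, 7, -4).
T_GS = -(D+L)⁻¹U: row 0 first, T[0,2] = -(-1)/(8) = +0.1250; later rows by forward substitution.
  T[0,:] = [+0.0000 +0.7500 +0.1250 +0.7500]
  T[1,:] = [+0.0000 -0.6429 -0.5357 -1.0714]
  T[2,:] = [+0.0000 -0.1378 +0.0995 -0.8724]
  T[3,:] = [+0.0000 -0.7423 -0.0472 -0.4515]
|λ(T)| sorted: 1.5897, 0.4654, 0.4654, 0.0000.
ρ(T) = max|λ| = 1.5897; 1.5897 > 1 ⇒ diverges.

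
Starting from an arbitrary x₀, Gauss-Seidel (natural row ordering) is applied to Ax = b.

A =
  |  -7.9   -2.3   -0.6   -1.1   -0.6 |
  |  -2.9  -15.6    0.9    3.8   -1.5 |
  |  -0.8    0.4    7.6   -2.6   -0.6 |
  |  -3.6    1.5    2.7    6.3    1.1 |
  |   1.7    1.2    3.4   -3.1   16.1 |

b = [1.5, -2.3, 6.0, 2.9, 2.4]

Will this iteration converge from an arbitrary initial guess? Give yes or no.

yes

Diagonal D = diag(-7.9, -15.6, 7.6, 6.3, 16.1); L, U strict lower/upper.
Gauss-Seidel: T = -(D+L)⁻¹U, row 0 first, T[0,3] = -(-1.1)/(-7.9) = -0.1392; later rows by forward substitution.
  T[0,:] = [+0.0000 -0.2911 -0.0759 -0.1392 -0.0759]
  T[1,:] = [+0.0000 +0.0541 +0.0718 +0.2695 -0.0820]
  T[2,:] = [+0.0000 -0.0335 -0.0118 +0.3133 +0.0753]
  T[3,:] = [+0.0000 -0.1649 -0.0555 -0.2780 -0.2307]
  T[4,:] = [+0.0000 +0.0020 -0.0055 -0.1251 -0.0462]
moduli |λ_i(T)| = 0.2607, 0.1697, 0.1697, 0.0141, 0.0000.
spectral radius ρ = 0.2607; 0.2607 < 1, so it converges for any x₀.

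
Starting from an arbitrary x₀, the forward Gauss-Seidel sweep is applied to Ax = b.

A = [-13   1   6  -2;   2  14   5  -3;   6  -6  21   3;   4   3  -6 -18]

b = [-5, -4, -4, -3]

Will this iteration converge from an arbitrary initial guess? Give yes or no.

yes

Diagonal D = diag(-13, 14, 21, -18); L, U strict lower/upper.
Gauss-Seidel: T = -(D+L)⁻¹U, row 0 first, T[0,3] = -(-2)/(-13) = -0.1538; later rows by forward substitution.
  T[0,:] = [+0.0000, +0.0769, +0.4615, -0.1538]
  T[1,:] = [+0.0000, -0.0110, -0.4231, +0.2363]
  T[2,:] = [+0.0000, -0.0251, -0.2527, -0.0314]
  T[3,:] = [+0.0000, +0.0236, +0.1163, +0.0157]
eigenvalue magnitudes: 0.2861, 0.0774, 0.0394, 0.0000.
spectral radius ρ = 0.2861; 0.2861 < 1, so it converges for any x₀.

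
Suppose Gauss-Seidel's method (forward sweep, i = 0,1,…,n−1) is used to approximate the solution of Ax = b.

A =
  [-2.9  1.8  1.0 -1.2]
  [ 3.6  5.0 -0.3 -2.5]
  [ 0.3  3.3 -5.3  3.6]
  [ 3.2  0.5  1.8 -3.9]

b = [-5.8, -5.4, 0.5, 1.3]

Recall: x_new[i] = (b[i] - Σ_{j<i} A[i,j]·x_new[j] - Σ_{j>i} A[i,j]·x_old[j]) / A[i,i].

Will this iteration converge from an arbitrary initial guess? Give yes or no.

A = D + L + U where D = diag(-2.9, 5, -5.3, -3.9).
GS T = -(D+L)⁻¹U: row 0 first, T[0,2] = -(1)/(-2.9) = +0.3448; later rows by forward substitution.
  T[0,:] = [+0.0000, +0.6207, +0.3448, -0.4138]
  T[1,:] = [+0.0000, -0.4469, -0.1883, +0.7979]
  T[2,:] = [+0.0000, -0.2431, -0.0977, +1.1526]
  T[3,:] = [+0.0000, +0.3398, +0.2137, +0.2948]
moduli |λ_i(T)| = 0.9457, 0.7261, 0.0302, 0.0000.
ρ(T) = max|λ| = 0.9457; 0.9457 < 1 ⇒ converges.

yes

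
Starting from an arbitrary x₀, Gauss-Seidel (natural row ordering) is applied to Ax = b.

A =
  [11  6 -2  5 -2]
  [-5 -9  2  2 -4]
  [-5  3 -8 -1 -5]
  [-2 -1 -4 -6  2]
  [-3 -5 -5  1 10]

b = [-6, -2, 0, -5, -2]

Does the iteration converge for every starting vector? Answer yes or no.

A = D + L + U where D = diag(11, -9, -8, -6, 10).
Gauss-Seidel: T = -(D+L)⁻¹U, row 0 first, T[0,4] = -(-2)/(11) = +0.1818; later rows by forward substitution.
  T[0,:] = [+0.0000 -0.5455 +0.1818 -0.4545 +0.1818]
  T[1,:] = [+0.0000 +0.3030 +0.1212 +0.4747 -0.5455]
  T[2,:] = [+0.0000 +0.4545 -0.0682 +0.3371 -0.9432]
  T[3,:] = [+0.0000 -0.1717 -0.0354 -0.1524 +0.9924]
  T[4,:] = [+0.0000 +0.2323 +0.0846 +0.2848 -0.7890]
eigenvalue magnitudes: 0.8240, 0.3263, 0.1769, 0.0319, 0.0000.
ρ(T) = max|λ| = 0.8240; 0.8240 < 1, so it converges for any x₀.

yes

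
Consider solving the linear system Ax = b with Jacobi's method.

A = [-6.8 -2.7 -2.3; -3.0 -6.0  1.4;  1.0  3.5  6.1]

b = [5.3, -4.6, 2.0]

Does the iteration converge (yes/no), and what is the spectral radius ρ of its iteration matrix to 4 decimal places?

Write A = D+L+U with D = diag(-6.8, -6, 6.1).
Jacobi: T = -D⁻¹(L+U), T[1,2] = -(1.4)/(-6) = +0.2333; T[1,1] = 0.
  T[0,:] = [+0.0000, -0.3971, -0.3382]
  T[1,:] = [-0.5000, +0.0000, +0.2333]
  T[2,:] = [-0.1639, -0.5738, +0.0000]
|eigenvalues of T|: 0.5253, 0.3947, 0.3947.
ρ = 0.5253; 0.5253 < 1, so it converges for any x₀.

yes, ρ = 0.5253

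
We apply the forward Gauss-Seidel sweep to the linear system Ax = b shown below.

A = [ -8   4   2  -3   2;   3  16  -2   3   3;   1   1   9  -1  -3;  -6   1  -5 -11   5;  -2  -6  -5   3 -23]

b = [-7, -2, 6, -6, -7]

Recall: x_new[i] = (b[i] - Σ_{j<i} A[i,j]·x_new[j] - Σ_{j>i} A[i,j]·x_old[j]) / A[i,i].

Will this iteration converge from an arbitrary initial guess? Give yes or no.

Write A = D+L+U with D = diag(-8, 16, 9, -11, -23).
T_GS = -(D+L)⁻¹U: row 0 first, T[0,1] = -(4)/(-8) = +0.5000; later rows by forward substitution.
  T[0,:] = [+0.0000, +0.5000, +0.2500, -0.3750, +0.2500]
  T[1,:] = [+0.0000, -0.0938, +0.0781, -0.1172, -0.2344]
  T[2,:] = [+0.0000, -0.0451, -0.0365, +0.1658, +0.3316]
  T[3,:] = [+0.0000, -0.2607, -0.1127, +0.1185, +0.1461]
  T[4,:] = [+0.0000, -0.0432, -0.0489, +0.0426, -0.0136]
eigenvalue magnitudes: 0.1989, 0.1617, 0.1617, 0.0528, 0.0000.
ρ(T) = max|λ| = 0.1989; 0.1989 < 1, so it converges for any x₀.

yes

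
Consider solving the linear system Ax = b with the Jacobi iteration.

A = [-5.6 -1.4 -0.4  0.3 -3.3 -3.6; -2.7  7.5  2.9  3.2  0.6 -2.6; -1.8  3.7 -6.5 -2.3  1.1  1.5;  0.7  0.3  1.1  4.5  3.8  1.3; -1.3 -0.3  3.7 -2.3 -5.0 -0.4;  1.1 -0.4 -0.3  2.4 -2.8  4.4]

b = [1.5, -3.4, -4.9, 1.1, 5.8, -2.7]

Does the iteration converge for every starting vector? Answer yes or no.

Write A = D+L+U with D = diag(-5.6, 7.5, -6.5, 4.5, -5, 4.4).
Jacobi T = -D⁻¹(L+U): T[5,2] = -(-0.3)/(4.4) = +0.0682; T[5,5] = 0.
  T[0,:] = [+0.0000, -0.2500, -0.0714, +0.0536, -0.5893, -0.6429]
  T[1,:] = [+0.3600, +0.0000, -0.3867, -0.4267, -0.0800, +0.3467]
  T[2,:] = [-0.2769, +0.5692, +0.0000, -0.3538, +0.1692, +0.2308]
  T[3,:] = [-0.1556, -0.0667, -0.2444, +0.0000, -0.8444, -0.2889]
  T[4,:] = [-0.2600, -0.0600, +0.7400, -0.4600, +0.0000, -0.0800]
  T[5,:] = [-0.2500, +0.0909, +0.0682, -0.5455, +0.6364, +0.0000]
moduli |λ_i(T)| = 1.2749, 0.8161, 0.7111, 0.7111, 0.5067, 0.2073.
ρ(T) = max|λ| = 1.2749; 1.2749 > 1 ⇒ diverges.

no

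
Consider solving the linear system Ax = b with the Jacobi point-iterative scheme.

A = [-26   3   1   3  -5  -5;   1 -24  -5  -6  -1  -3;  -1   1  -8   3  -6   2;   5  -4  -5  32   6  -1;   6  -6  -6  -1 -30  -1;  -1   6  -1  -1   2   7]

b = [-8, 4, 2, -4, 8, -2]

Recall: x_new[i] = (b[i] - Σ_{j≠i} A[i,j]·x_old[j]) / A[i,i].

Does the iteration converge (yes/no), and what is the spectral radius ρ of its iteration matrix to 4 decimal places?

yes, ρ = 0.6291

Write A = D+L+U with D = diag(-26, -24, -8, 32, -30, 7).
Jacobi: T = -D⁻¹(L+U), T[2,5] = -(2)/(-8) = +0.2500; T[2,2] = 0.
  T[0,:] = [+0.0000  +0.1154  +0.0385  +0.1154  -0.1923  -0.1923]
  T[1,:] = [+0.0417  +0.0000  -0.2083  -0.2500  -0.0417  -0.1250]
  T[2,:] = [-0.1250  +0.1250  +0.0000  +0.3750  -0.7500  +0.2500]
  T[3,:] = [-0.1562  +0.1250  +0.1562  +0.0000  -0.1875  +0.0312]
  T[4,:] = [+0.2000  -0.2000  -0.2000  -0.0333  +0.0000  -0.0333]
  T[5,:] = [+0.1429  -0.8571  +0.1429  +0.1429  -0.2857  +0.0000]
|roots of det(T-λI)|: 0.6291, 0.4041, 0.4041, 0.3222, 0.3222, 0.0603.
ρ = 0.6291; 0.6291 < 1 ⇒ converges.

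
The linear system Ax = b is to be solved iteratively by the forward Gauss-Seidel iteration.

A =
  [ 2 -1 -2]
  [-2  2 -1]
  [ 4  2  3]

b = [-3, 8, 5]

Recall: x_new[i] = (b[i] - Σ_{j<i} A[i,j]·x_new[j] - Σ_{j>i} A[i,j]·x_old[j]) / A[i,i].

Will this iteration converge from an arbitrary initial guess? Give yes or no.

Let D = diag(2, 2, 3); L, U the strict triangles.
GS T = -(D+L)⁻¹U: row 0 first, T[0,1] = -(-1)/(2) = +0.5000; later rows by forward substitution.
  T[0,:] = [+0.0000  +0.5000  +1.0000]
  T[1,:] = [+0.0000  +0.5000  +1.5000]
  T[2,:] = [+0.0000  -1.0000  -2.3333]
moduli |λ_i(T)| = 1.6287, 0.2047, 0.0000.
ρ(T) = max|λ| = 1.6287; 1.6287 > 1, so it fails to converge.

no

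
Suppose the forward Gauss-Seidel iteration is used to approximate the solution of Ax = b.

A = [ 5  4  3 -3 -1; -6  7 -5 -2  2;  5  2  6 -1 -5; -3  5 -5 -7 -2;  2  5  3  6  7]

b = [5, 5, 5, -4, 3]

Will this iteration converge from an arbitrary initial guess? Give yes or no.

no

A = D + L + U where D = diag(5, 7, 6, -7, 7).
T_GS = -(D+L)⁻¹U: row 0 first, T[0,4] = -(-1)/(5) = +0.2000; later rows by forward substitution.
  T[0,:] = [+0.0000, -0.8000, -0.6000, +0.6000, +0.2000]
  T[1,:] = [+0.0000, -0.6857, +0.2000, +0.8000, -0.1143]
  T[2,:] = [+0.0000, +0.8952, +0.4333, -0.6000, +0.7048]
  T[3,:] = [+0.0000, -0.7864, +0.0905, +0.7429, -0.9565]
  T[4,:] = [+0.0000, +1.0087, -0.2347, -1.1224, +0.5423]
|eigenvalues of T|: 1.1267, 0.6741, 0.5973, 0.0171, 0.0000.
spectral radius ρ = 1.1267; 1.1267 > 1: divergent.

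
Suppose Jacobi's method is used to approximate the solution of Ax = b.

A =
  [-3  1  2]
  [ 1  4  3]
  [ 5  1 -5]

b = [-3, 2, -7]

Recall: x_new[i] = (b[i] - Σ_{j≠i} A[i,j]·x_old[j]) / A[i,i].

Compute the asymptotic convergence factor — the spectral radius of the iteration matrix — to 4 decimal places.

Split A = D + L + U, D = diag(-3, 4, -5).
Jacobi: T = -D⁻¹(L+U), T[2,1] = -(1)/(-5) = +0.2000; T[2,2] = 0.
  T[0,:] = [+0.0000, +0.3333, +0.6667]
  T[1,:] = [-0.2500, +0.0000, -0.7500]
  T[2,:] = [+1.0000, +0.2000, +0.0000]
|eigenvalues of T|: 0.8710, 0.5703, 0.5703.
spectral radius ρ = 0.8710; 0.8710 < 1 ⇒ converges.

0.8710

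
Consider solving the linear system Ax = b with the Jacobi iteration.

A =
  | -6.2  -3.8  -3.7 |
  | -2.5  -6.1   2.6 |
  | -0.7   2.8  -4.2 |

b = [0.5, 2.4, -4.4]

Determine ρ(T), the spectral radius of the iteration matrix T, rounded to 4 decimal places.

Write A = D+L+U with D = diag(-6.2, -6.1, -4.2).
Jacobi: T = -D⁻¹(L+U), T[1,2] = -(2.6)/(-6.1) = +0.4262; T[1,1] = 0.
  T[0,:] = [+0.0000, -0.6129, -0.5968]
  T[1,:] = [-0.4098, +0.0000, +0.4262]
  T[2,:] = [-0.1667, +0.6667, +0.0000]
|λ(T)| sorted: 0.9262, 0.4723, 0.4723.
ρ = 0.9262; 0.9262 < 1, so it converges for any x₀.

0.9262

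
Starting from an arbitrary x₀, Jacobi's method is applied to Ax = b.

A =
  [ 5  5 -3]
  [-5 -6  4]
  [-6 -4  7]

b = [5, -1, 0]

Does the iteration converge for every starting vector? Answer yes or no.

no

A = D + L + U where D = diag(5, -6, 7).
Jacobi T = -D⁻¹(L+U): T[2,1] = -(-4)/(7) = +0.5714; T[2,2] = 0.
  T[0,:] = [+0.0000, -1.0000, +0.6000]
  T[1,:] = [-0.8333, +0.0000, +0.6667]
  T[2,:] = [+0.8571, +0.5714, +0.0000]
|λ(T)| sorted: 1.5147, 0.8454, 0.6694.
spectral radius ρ = 1.5147; 1.5147 > 1: divergent.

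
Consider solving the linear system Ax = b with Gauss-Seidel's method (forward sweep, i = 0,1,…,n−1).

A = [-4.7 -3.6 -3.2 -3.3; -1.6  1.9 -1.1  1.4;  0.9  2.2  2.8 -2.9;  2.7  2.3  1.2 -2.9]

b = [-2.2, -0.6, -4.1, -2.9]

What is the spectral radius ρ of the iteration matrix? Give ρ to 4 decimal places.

Let D = diag(-4.7, 1.9, 2.8, -2.9); L, U the strict triangles.
T_GS = -(D+L)⁻¹U: row 0 first, T[0,1] = -(-3.6)/(-4.7) = -0.7660; later rows by forward substitution.
  T[0,:] = [+0.0000, -0.7660, -0.6809, -0.7021]
  T[1,:] = [+0.0000, -0.6450, +0.0056, -1.3281]
  T[2,:] = [+0.0000, +0.7530, +0.2144, +2.3049]
  T[3,:] = [+0.0000, -0.9131, -0.5407, -0.7533]
moduli |λ_i(T)| = 1.2773, 0.5786, 0.5786, 0.0000.
ρ(T) = max|λ| = 1.2773; 1.2773 > 1 ⇒ diverges.

1.2773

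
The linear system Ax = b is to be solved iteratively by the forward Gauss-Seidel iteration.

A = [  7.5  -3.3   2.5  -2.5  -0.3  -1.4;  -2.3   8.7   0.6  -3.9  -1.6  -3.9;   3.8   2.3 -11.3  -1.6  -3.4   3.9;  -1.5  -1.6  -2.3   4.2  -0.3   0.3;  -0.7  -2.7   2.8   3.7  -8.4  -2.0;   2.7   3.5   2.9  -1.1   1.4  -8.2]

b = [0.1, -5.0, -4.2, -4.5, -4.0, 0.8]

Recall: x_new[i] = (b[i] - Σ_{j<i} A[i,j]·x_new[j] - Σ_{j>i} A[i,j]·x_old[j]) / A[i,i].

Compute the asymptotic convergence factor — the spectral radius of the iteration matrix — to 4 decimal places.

0.9055

Split A = D + L + U, D = diag(7.5, 8.7, -11.3, 4.2, -8.4, -8.2).
Gauss-Seidel: T = -(D+L)⁻¹U, row 0 first, T[0,2] = -(2.5)/(7.5) = -0.3333; later rows by forward substitution.
  T[0,:] = [+0.0000, +0.4400, -0.3333, +0.3333, +0.0400, +0.1867]
  T[1,:] = [+0.0000, +0.1163, -0.1571, +0.5364, +0.1945, +0.4976]
  T[2,:] = [+0.0000, +0.1716, -0.1441, +0.0797, -0.2478, +0.5092]
  T[3,:] = [+0.0000, +0.2954, -0.2578, +0.3670, +0.0241, +0.4637]
  T[4,:] = [+0.0000, +0.1133, -0.0833, -0.0120, -0.1379, -0.0396]
  T[5,:] = [+0.0000, +0.2349, -0.2074, +0.3156, -0.0182, +0.3850]
moduli |λ_i(T)| = 0.9055, 0.3546, 0.1039, 0.0554, 0.0130, 0.0000.
spectral radius ρ = 0.9055; 0.9055 < 1: convergent.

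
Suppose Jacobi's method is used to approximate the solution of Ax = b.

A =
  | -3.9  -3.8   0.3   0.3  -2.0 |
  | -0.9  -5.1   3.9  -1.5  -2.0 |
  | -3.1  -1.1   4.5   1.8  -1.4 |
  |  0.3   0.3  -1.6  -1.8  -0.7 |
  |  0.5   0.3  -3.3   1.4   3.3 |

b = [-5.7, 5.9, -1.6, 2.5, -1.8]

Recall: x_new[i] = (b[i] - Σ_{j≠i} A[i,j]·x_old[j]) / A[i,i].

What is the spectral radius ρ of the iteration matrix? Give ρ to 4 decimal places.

A = D + L + U where D = diag(-3.9, -5.1, 4.5, -1.8, 3.3).
Jacobi T = -D⁻¹(L+U): T[1,4] = -(-2)/(-5.1) = -0.3922; T[1,1] = 0.
  T[0,:] = [+0.0000 -0.9744 +0.0769 +0.0769 -0.5128]
  T[1,:] = [-0.1765 +0.0000 +0.7647 -0.2941 -0.3922]
  T[2,:] = [+0.6889 +0.2444 +0.0000 -0.4000 +0.3111]
  T[3,:] = [+0.1667 +0.1667 -0.8889 +0.0000 -0.3889]
  T[4,:] = [-0.1515 -0.0909 +1.0000 -0.4242 +0.0000]
|eigenvalues of T|: 1.3182, 0.7253, 0.7253, 0.3898, 0.3643.
spectral radius ρ = 1.3182; 1.3182 > 1: divergent.

1.3182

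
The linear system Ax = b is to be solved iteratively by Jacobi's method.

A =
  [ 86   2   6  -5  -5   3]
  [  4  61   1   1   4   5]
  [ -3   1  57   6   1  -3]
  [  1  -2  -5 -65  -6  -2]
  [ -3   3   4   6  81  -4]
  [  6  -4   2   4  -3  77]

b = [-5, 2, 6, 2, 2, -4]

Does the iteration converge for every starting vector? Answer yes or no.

Diagonal D = diag(86, 61, 57, -65, 81, 77); L, U strict lower/upper.
Jacobi T = -D⁻¹(L+U): T[2,0] = -(-3)/(57) = +0.0526; T[2,2] = 0.
  T[0,:] = [+0.0000, -0.0233, -0.0698, +0.0581, +0.0581, -0.0349]
  T[1,:] = [-0.0656, +0.0000, -0.0164, -0.0164, -0.0656, -0.0820]
  T[2,:] = [+0.0526, -0.0175, +0.0000, -0.1053, -0.0175, +0.0526]
  T[3,:] = [+0.0154, -0.0308, -0.0769, +0.0000, -0.0923, -0.0308]
  T[4,:] = [+0.0370, -0.0370, -0.0494, -0.0741, +0.0000, +0.0494]
  T[5,:] = [-0.0779, +0.0519, -0.0260, -0.0519, +0.0390, +0.0000]
|λ(T)| sorted: 0.1634, 0.1278, 0.0661, 0.0661, 0.0488, 0.0488.
ρ = 0.1634; 0.1634 < 1 ⇒ converges.

yes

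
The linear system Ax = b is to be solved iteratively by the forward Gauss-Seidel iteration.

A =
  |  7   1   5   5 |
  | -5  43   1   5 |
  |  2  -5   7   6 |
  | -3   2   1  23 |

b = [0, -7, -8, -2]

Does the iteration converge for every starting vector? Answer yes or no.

Let D = diag(7, 43, 7, 23); L, U the strict triangles.
T_GS = -(D+L)⁻¹U: row 0 first, T[0,2] = -(5)/(7) = -0.7143; later rows by forward substitution.
  T[0,:] = [+0.0000 -0.1429 -0.7143 -0.7143]
  T[1,:] = [+0.0000 -0.0166 -0.1063 -0.1993]
  T[2,:] = [+0.0000 +0.0290 +0.1281 -0.7954]
  T[3,:] = [+0.0000 -0.0184 -0.0895 -0.0412]
|eigenvalues of T|: 0.3155, 0.2499, 0.0047, 0.0000.
ρ(T) = max|λ| = 0.3155; 0.3155 < 1, so it converges for any x₀.

yes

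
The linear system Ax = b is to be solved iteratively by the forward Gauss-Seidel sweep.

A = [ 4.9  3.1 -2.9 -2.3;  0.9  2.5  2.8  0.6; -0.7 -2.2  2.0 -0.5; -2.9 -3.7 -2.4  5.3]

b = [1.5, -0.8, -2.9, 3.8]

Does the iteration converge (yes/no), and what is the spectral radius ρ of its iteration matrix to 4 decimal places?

no, ρ = 1.2646

Let D = diag(4.9, 2.5, 2, 5.3); L, U the strict triangles.
Gauss-Seidel: T = -(D+L)⁻¹U, row 0 first, T[0,2] = -(-2.9)/(4.9) = +0.5918; later rows by forward substitution.
  T[0,:] = [+0.0000  -0.6327  +0.5918  +0.4694]
  T[1,:] = [+0.0000  +0.2278  -1.3331  -0.4090]
  T[2,:] = [+0.0000  +0.0291  -1.2592  -0.0356]
  T[3,:] = [+0.0000  -0.1740  -1.1770  -0.0448]
|eigenvalues of T|: 1.2646, 0.3866, 0.1983, 0.0000.
spectral radius ρ = 1.2646; 1.2646 > 1, so it fails to converge.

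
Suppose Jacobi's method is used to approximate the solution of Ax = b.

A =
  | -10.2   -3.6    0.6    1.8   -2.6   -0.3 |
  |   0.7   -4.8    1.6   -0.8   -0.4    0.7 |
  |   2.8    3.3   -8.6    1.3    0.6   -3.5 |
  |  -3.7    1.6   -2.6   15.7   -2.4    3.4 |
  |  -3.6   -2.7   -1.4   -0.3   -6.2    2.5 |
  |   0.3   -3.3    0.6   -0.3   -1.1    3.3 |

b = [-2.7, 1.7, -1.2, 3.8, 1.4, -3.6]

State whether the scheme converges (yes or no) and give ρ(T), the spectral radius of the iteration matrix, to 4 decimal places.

A = D + L + U where D = diag(-10.2, -4.8, -8.6, 15.7, -6.2, 3.3).
T_J = -D⁻¹(L+U): T[1,4] = -(-0.4)/(-4.8) = -0.0833; T[1,1] = 0.
  T[0,:] = [+0.0000  -0.3529  +0.0588  +0.1765  -0.2549  -0.0294]
  T[1,:] = [+0.1458  +0.0000  +0.3333  -0.1667  -0.0833  +0.1458]
  T[2,:] = [+0.3256  +0.3837  +0.0000  +0.1512  +0.0698  -0.4070]
  T[3,:] = [+0.2357  -0.1019  +0.1656  +0.0000  +0.1529  -0.2166]
  T[4,:] = [-0.5806  -0.4355  -0.2258  -0.0484  +0.0000  +0.4032]
  T[5,:] = [-0.0909  +1.0000  -0.1818  +0.0909  +0.3333  +0.0000]
|λ(T)| sorted: 0.8354, 0.5710, 0.5710, 0.3493, 0.0701, 0.0701.
spectral radius ρ = 0.8354; 0.8354 < 1: convergent.

yes, ρ = 0.8354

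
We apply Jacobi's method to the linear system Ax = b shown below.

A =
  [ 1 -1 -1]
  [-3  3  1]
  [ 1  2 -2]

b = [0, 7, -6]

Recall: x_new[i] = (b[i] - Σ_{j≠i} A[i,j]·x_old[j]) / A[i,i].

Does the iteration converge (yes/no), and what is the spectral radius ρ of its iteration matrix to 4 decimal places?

Split A = D + L + U, D = diag(1, 3, -2).
T_J = -D⁻¹(L+U): T[1,0] = -(-3)/(3) = +1.0000; T[1,1] = 0.
  T[0,:] = [+0.0000 +1.0000 +1.0000]
  T[1,:] = [+1.0000 +0.0000 -0.3333]
  T[2,:] = [+0.5000 +1.0000 +0.0000]
|λ(T)| sorted: 1.3378, 0.7893, 0.7893.
spectral radius ρ = 1.3378; 1.3378 > 1: divergent.

no, ρ = 1.3378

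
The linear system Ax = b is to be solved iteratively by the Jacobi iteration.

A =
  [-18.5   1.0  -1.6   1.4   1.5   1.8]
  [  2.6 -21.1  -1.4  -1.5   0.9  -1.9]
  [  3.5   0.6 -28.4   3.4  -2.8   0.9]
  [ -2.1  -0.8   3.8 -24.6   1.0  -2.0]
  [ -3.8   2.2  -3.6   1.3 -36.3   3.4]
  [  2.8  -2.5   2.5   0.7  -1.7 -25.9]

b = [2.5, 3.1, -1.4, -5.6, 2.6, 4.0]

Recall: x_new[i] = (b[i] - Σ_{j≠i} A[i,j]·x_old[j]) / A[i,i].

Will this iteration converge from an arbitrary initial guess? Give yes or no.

yes

Diagonal D = diag(-18.5, -21.1, -28.4, -24.6, -36.3, -25.9); L, U strict lower/upper.
T_J = -D⁻¹(L+U): T[1,0] = -(2.6)/(-21.1) = +0.1232; T[1,1] = 0.
  T[0,:] = [+0.0000, +0.0541, -0.0865, +0.0757, +0.0811, +0.0973]
  T[1,:] = [+0.1232, +0.0000, -0.0664, -0.0711, +0.0427, -0.0900]
  T[2,:] = [+0.1232, +0.0211, +0.0000, +0.1197, -0.0986, +0.0317]
  T[3,:] = [-0.0854, -0.0325, +0.1545, +0.0000, +0.0407, -0.0813]
  T[4,:] = [-0.1047, +0.0606, -0.0992, +0.0358, +0.0000, +0.0937]
  T[5,:] = [+0.1081, -0.0965, +0.0965, +0.0270, -0.0656, +0.0000]
|roots of det(T-λI)|: 0.2240, 0.1270, 0.1270, 0.1035, 0.1035, 0.0386.
ρ = 0.2240; 0.2240 < 1, so it converges for any x₀.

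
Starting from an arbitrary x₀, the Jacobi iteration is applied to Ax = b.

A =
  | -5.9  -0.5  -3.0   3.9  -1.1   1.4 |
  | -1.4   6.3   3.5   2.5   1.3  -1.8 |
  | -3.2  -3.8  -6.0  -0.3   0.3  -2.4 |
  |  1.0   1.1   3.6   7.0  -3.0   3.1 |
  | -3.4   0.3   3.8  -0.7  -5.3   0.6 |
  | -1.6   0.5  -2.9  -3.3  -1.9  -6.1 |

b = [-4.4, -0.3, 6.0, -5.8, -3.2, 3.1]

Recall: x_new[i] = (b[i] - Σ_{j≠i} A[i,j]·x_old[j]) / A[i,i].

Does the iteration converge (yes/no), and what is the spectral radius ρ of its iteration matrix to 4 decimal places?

Diagonal D = diag(-5.9, 6.3, -6, 7, -5.3, -6.1); L, U strict lower/upper.
Jacobi T = -D⁻¹(L+U): T[0,3] = -(3.9)/(-5.9) = +0.6610; T[0,0] = 0.
  T[0,:] = [+0.0000  -0.0847  -0.5085  +0.6610  -0.1864  +0.2373]
  T[1,:] = [+0.2222  +0.0000  -0.5556  -0.3968  -0.2063  +0.2857]
  T[2,:] = [-0.5333  -0.6333  +0.0000  -0.0500  +0.0500  -0.4000]
  T[3,:] = [-0.1429  -0.1571  -0.5143  +0.0000  +0.4286  -0.4429]
  T[4,:] = [-0.6415  +0.0566  +0.7170  -0.1321  +0.0000  +0.1132]
  T[5,:] = [-0.2623  +0.0820  -0.4754  -0.5410  -0.3115  +0.0000]
|eigenvalues of T|: 1.1616, 0.7114, 0.7114, 0.5619, 0.5619, 0.4162.
spectral radius ρ = 1.1616; 1.1616 > 1: divergent.

no, ρ = 1.1616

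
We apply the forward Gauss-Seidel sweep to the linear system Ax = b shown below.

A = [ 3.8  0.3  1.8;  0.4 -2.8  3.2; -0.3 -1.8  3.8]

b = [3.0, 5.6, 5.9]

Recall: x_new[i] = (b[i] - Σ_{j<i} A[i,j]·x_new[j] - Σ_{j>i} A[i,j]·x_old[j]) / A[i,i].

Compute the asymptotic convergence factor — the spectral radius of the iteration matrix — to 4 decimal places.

0.4446

Write A = D+L+U with D = diag(3.8, -2.8, 3.8).
GS T = -(D+L)⁻¹U: row 0 first, T[0,2] = -(1.8)/(3.8) = -0.4737; later rows by forward substitution.
  T[0,:] = [+0.0000 -0.0789 -0.4737]
  T[1,:] = [+0.0000 -0.0113 +1.0752]
  T[2,:] = [+0.0000 -0.0116 +0.4719]
|eigenvalues of T|: 0.4446, 0.0160, 0.0000.
spectral radius ρ = 0.4446; 0.4446 < 1: convergent.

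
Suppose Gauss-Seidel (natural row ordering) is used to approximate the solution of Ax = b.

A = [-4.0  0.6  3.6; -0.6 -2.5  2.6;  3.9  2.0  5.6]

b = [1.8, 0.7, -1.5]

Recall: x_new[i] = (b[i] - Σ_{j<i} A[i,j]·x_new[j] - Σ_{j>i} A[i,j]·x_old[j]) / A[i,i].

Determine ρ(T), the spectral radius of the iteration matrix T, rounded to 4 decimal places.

0.8255

Write A = D+L+U with D = diag(-4, -2.5, 5.6).
T_GS = -(D+L)⁻¹U: row 0 first, T[0,1] = -(0.6)/(-4) = +0.1500; later rows by forward substitution.
  T[0,:] = [+0.0000, +0.1500, +0.9000]
  T[1,:] = [+0.0000, -0.0360, +0.8240]
  T[2,:] = [+0.0000, -0.0916, -0.9211]
moduli |λ_i(T)| = 0.8255, 0.1316, 0.0000.
ρ = 0.8255; 0.8255 < 1: convergent.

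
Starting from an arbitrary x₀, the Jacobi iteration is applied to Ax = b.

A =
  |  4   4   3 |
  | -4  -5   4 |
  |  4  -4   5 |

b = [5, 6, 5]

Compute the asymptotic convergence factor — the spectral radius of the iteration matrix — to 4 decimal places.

Write A = D+L+U with D = diag(4, -5, 5).
Jacobi T = -D⁻¹(L+U): T[2,1] = -(-4)/(5) = +0.8000; T[2,2] = 0.
  T[0,:] = [+0.0000, -1.0000, -0.7500]
  T[1,:] = [-0.8000, +0.0000, +0.8000]
  T[2,:] = [-0.8000, +0.8000, +0.0000]
|eigenvalues of T|: 1.6490, 0.8490, 0.8000.
ρ(T) = max|λ| = 1.6490; 1.6490 > 1 ⇒ diverges.

1.6490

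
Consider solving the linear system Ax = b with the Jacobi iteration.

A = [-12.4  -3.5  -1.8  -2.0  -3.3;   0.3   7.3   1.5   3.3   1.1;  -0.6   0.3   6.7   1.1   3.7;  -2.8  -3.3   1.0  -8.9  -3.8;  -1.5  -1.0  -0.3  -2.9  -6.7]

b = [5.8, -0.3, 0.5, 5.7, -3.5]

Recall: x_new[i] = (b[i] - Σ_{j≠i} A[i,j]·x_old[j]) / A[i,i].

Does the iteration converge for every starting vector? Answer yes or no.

yes

Write A = D+L+U with D = diag(-12.4, 7.3, 6.7, -8.9, -6.7).
Jacobi T = -D⁻¹(L+U): T[0,2] = -(-1.8)/(-12.4) = -0.1452; T[0,0] = 0.
  T[0,:] = [+0.0000  -0.2823  -0.1452  -0.1613  -0.2661]
  T[1,:] = [-0.0411  +0.0000  -0.2055  -0.4521  -0.1507]
  T[2,:] = [+0.0896  -0.0448  +0.0000  -0.1642  -0.5522]
  T[3,:] = [-0.3146  -0.3708  +0.1124  +0.0000  -0.4270]
  T[4,:] = [-0.2239  -0.1493  -0.0448  -0.4328  +0.0000]
eigenvalue magnitudes: 0.8834, 0.5671, 0.2849, 0.2849, 0.0913.
ρ = 0.8834; 0.8834 < 1, so it converges for any x₀.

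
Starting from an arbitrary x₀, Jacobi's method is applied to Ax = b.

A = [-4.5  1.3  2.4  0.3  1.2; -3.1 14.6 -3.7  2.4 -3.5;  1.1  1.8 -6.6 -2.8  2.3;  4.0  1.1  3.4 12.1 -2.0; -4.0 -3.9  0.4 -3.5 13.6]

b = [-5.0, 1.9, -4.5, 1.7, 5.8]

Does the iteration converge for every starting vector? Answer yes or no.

yes

A = D + L + U where D = diag(-4.5, 14.6, -6.6, 12.1, 13.6).
Jacobi T = -D⁻¹(L+U): T[0,1] = -(1.3)/(-4.5) = +0.2889; T[0,0] = 0.
  T[0,:] = [+0.0000  +0.2889  +0.5333  +0.0667  +0.2667]
  T[1,:] = [+0.2123  +0.0000  +0.2534  -0.1644  +0.2397]
  T[2,:] = [+0.1667  +0.2727  +0.0000  -0.4242  +0.3485]
  T[3,:] = [-0.3306  -0.0909  -0.2810  +0.0000  +0.1653]
  T[4,:] = [+0.2941  +0.2868  -0.0294  +0.2574  +0.0000]
|roots of det(T-λI)|: 0.8284, 0.5143, 0.5143, 0.2709, 0.2440.
ρ = 0.8284; 0.8284 < 1 ⇒ converges.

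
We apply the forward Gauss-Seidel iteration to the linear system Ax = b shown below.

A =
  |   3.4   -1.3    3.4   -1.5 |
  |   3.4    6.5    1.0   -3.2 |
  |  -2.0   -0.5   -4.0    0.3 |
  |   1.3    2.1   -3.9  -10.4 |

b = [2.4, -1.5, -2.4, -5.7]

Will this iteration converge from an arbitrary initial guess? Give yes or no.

yes

Diagonal D = diag(3.4, 6.5, -4, -10.4); L, U strict lower/upper.
Gauss-Seidel: T = -(D+L)⁻¹U, row 0 first, T[0,3] = -(-1.5)/(3.4) = +0.4412; later rows by forward substitution.
  T[0,:] = [+0.0000 +0.3824 -1.0000 +0.4412]
  T[1,:] = [+0.0000 -0.2000 +0.3692 +0.2615]
  T[2,:] = [+0.0000 -0.1662 +0.4538 -0.1783]
  T[3,:] = [+0.0000 +0.0697 -0.2206 +0.1748]
|roots of det(T-λI)|: 0.5101, 0.0930, 0.0116, 0.0000.
ρ = 0.5101; 0.5101 < 1 ⇒ converges.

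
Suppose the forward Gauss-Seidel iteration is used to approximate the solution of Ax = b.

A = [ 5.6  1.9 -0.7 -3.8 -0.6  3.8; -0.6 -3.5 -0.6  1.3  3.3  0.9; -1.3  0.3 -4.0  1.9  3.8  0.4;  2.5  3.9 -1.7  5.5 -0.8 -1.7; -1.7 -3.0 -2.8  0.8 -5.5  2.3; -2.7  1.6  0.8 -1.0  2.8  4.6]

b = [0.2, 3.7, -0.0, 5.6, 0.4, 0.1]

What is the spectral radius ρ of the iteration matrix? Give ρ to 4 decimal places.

Diagonal D = diag(5.6, -3.5, -4, 5.5, -5.5, 4.6); L, U strict lower/upper.
GS T = -(D+L)⁻¹U: row 0 first, T[0,5] = -(3.8)/(5.6) = -0.6786; later rows by forward substitution.
  T[0,:] = [+0.0000, -0.3393, +0.1250, +0.6786, +0.1071, -0.6786]
  T[1,:] = [+0.0000, +0.0582, -0.1929, +0.2551, +0.9245, +0.3735]
  T[2,:] = [+0.0000, +0.1146, -0.0551, +0.2736, +0.9845, +0.3485]
  T[3,:] = [+0.0000, +0.1484, +0.0629, -0.4048, -0.2545, +0.4604]
  T[4,:] = [+0.0000, +0.0364, +0.1038, -0.5470, -1.0756, +0.3137]
  T[5,:] = [+0.0000, -0.2292, +0.1006, +0.5070, +0.1695, -0.6797]
eigenvalue magnitudes: 1.6105, 0.4351, 0.2517, 0.1727, 0.0324, 0.0000.
ρ = 1.6105; 1.6105 > 1: divergent.

1.6105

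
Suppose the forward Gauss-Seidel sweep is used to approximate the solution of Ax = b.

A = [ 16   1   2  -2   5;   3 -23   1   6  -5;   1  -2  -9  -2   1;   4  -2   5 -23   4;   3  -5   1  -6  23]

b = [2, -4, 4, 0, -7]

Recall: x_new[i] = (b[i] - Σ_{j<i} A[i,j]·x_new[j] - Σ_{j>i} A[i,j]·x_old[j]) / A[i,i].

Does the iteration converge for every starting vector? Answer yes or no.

Diagonal D = diag(16, -23, -9, -23, 23); L, U strict lower/upper.
T_GS = -(D+L)⁻¹U: row 0 first, T[0,4] = -(5)/(16) = -0.3125; later rows by forward substitution.
  T[0,:] = [+0.0000 -0.0625 -0.1250 +0.1250 -0.3125]
  T[1,:] = [+0.0000 -0.0082 +0.0272 +0.2772 -0.2582]
  T[2,:] = [+0.0000 -0.0051 -0.0199 -0.2699 +0.1338]
  T[3,:] = [+0.0000 -0.0113 -0.0284 -0.0610 +0.1711]
  T[4,:] = [+0.0000 +0.0037 +0.0157 +0.0398 +0.0235]
|λ(T)| sorted: 0.1540, 0.0609, 0.0609, 0.0240, 0.0000.
spectral radius ρ = 0.1540; 0.1540 < 1: convergent.

yes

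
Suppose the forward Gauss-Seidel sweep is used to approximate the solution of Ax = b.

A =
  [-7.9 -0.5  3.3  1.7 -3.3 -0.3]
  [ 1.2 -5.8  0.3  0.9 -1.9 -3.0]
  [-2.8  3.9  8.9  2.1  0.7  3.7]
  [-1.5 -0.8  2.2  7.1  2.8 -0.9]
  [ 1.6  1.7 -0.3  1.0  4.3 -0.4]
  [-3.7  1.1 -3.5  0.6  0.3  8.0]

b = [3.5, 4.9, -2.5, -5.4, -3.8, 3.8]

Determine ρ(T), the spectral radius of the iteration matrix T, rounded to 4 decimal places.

0.5541

A = D + L + U where D = diag(-7.9, -5.8, 8.9, 7.1, 4.3, 8).
T_GS = -(D+L)⁻¹U: row 0 first, T[0,2] = -(3.3)/(-7.9) = +0.4177; later rows by forward substitution.
  T[0,:] = [+0.0000, -0.0633, +0.4177, +0.2152, -0.4177, -0.0380]
  T[1,:] = [+0.0000, -0.0131, +0.1381, +0.1997, -0.4140, -0.5251]
  T[2,:] = [+0.0000, -0.0142, +0.0709, -0.2558, -0.0286, -0.1976]
  T[3,:] = [+0.0000, -0.0105, +0.0819, +0.1472, -0.5204, +0.1208]
  T[4,:] = [+0.0000, +0.0302, -0.2241, -0.2111, +0.4381, +0.2729]
  T[5,:] = [+0.0000, -0.0340, +0.2075, -0.0430, -0.1262, -0.0511]
eigenvalue magnitudes: 0.5541, 0.2787, 0.2787, 0.2068, 0.0015, 0.0000.
ρ = 0.5541; 0.5541 < 1: convergent.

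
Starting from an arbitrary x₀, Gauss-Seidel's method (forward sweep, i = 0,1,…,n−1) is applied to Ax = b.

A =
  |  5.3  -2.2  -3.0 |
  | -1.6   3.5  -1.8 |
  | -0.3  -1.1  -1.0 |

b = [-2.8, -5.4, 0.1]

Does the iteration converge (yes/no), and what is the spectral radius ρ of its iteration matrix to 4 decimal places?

Diagonal D = diag(5.3, 3.5, -1); L, U strict lower/upper.
Gauss-Seidel: T = -(D+L)⁻¹U, row 0 first, T[0,2] = -(-3)/(5.3) = +0.5660; later rows by forward substitution.
  T[0,:] = [+0.0000, +0.4151, +0.5660]
  T[1,:] = [+0.0000, +0.1898, +0.7730]
  T[2,:] = [+0.0000, -0.3333, -1.0202]
|eigenvalues of T|: 0.7444, 0.0860, 0.0000.
ρ(T) = max|λ| = 0.7444; 0.7444 < 1: convergent.

yes, ρ = 0.7444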